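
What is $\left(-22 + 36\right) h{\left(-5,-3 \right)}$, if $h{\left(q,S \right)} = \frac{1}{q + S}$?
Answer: $- \frac{7}{4} \approx -1.75$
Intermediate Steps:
$h{\left(q,S \right)} = \frac{1}{S + q}$
$\left(-22 + 36\right) h{\left(-5,-3 \right)} = \frac{-22 + 36}{-3 - 5} = \frac{14}{-8} = 14 \left(- \frac{1}{8}\right) = - \frac{7}{4}$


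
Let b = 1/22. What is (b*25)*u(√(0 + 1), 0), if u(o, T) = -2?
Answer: -25/11 ≈ -2.2727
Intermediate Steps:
b = 1/22 ≈ 0.045455
(b*25)*u(√(0 + 1), 0) = ((1/22)*25)*(-2) = (25/22)*(-2) = -25/11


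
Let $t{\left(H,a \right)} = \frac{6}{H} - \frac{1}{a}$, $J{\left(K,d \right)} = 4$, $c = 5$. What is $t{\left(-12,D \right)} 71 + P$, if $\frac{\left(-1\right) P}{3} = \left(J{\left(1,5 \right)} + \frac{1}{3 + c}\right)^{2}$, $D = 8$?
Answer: $- \frac{6107}{64} \approx -95.422$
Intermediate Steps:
$t{\left(H,a \right)} = - \frac{1}{a} + \frac{6}{H}$
$P = - \frac{3267}{64}$ ($P = - 3 \left(4 + \frac{1}{3 + 5}\right)^{2} = - 3 \left(4 + \frac{1}{8}\right)^{2} = - 3 \left(\frac{33}{8}\right)^{2} = \left(-3\right) \frac{1089}{64} = - \frac{3267}{64} \approx -51.047$)
$t{\left(-12,D \right)} 71 + P = \left(- \frac{1}{8} + \frac{6}{-12}\right) 71 - \frac{3267}{64} = \left(\left(-1\right) \frac{1}{8} + 6 \left(- \frac{1}{12}\right)\right) 71 - \frac{3267}{64} = \left(- \frac{1}{8} - \frac{1}{2}\right) 71 - \frac{3267}{64} = \left(- \frac{5}{8}\right) 71 - \frac{3267}{64} = - \frac{355}{8} - \frac{3267}{64} = - \frac{6107}{64}$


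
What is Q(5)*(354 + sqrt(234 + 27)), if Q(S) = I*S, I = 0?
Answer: 0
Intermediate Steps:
Q(S) = 0 (Q(S) = 0*S = 0)
Q(5)*(354 + sqrt(234 + 27)) = 0*(354 + sqrt(234 + 27)) = 0*(354 + sqrt(261)) = 0*(354 + 3*sqrt(29)) = 0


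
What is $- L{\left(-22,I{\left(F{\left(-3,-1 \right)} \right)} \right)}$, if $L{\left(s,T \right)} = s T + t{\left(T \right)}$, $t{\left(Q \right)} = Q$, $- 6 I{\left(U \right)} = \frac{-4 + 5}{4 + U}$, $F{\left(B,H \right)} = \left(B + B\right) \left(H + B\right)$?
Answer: $- \frac{1}{8} \approx -0.125$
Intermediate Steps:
$F{\left(B,H \right)} = 2 B \left(B + H\right)$
$I{\left(U \right)} = - \frac{1}{6 \left(4 + U\right)}$ ($I{\left(U \right)} = - \frac{\left(-4 + 5\right) \frac{1}{4 + U}}{6} = - \frac{1 \frac{1}{4 + U}}{6} = - \frac{1}{6 \left(4 + U\right)}$)
$L{\left(s,T \right)} = T + T s$ ($L{\left(s,T \right)} = s T + T = T s + T = T + T s$)
$- L{\left(-22,I{\left(F{\left(-3,-1 \right)} \right)} \right)} = - - \frac{1}{24 + 6 \cdot 2 \left(-3\right) \left(-3 - 1\right)} \left(1 - 22\right) = - - \frac{1}{24 + 6 \cdot 2 \left(-3\right) \left(-4\right)} \left(-21\right) = - - \frac{1}{24 + 6 \cdot 24} \left(-21\right) = - - \frac{1}{24 + 144} \left(-21\right) = - - \frac{1}{168} \left(-21\right) = - \left(-1\right) \frac{1}{168} \left(-21\right) = - \frac{\left(-1\right) \left(-21\right)}{168} = \left(-1\right) \frac{1}{8} = - \frac{1}{8}$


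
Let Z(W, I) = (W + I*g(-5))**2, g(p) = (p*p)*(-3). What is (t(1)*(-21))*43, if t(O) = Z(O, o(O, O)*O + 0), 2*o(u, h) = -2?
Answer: -5215728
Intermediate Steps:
g(p) = -3*p**2 (g(p) = p**2*(-3) = -3*p**2)
o(u, h) = -1 (o(u, h) = (1/2)*(-2) = -1)
Z(W, I) = (W - 75*I)**2 (Z(W, I) = (W + I*(-3*(-5)**2))**2 = (W + I*(-3*25))**2 = (W + I*(-75))**2 = (W - 75*I)**2)
t(O) = 5776*O**2 (t(O) = (O - 75*(-O + 0))**2 = (O - (-75)*O)**2 = (O + 75*O)**2 = (76*O)**2 = 5776*O**2)
(t(1)*(-21))*43 = ((5776*1**2)*(-21))*43 = ((5776*1)*(-21))*43 = (5776*(-21))*43 = -121296*43 = -5215728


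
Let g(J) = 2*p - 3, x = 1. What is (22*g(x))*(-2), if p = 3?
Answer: -132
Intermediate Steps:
g(J) = 3 (g(J) = 2*3 - 3 = 6 - 3 = 3)
(22*g(x))*(-2) = (22*3)*(-2) = 66*(-2) = -132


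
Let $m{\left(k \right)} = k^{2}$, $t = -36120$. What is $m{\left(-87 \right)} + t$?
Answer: $-28551$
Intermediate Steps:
$m{\left(-87 \right)} + t = \left(-87\right)^{2} - 36120 = 7569 - 36120 = -28551$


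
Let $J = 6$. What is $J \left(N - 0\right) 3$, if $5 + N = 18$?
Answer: $234$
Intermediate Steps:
$N = 13$ ($N = -5 + 18 = 13$)
$J \left(N - 0\right) 3 = 6 \left(13 - 0\right) 3 = 6 \left(13 + 0\right) 3 = 6 \cdot 13 \cdot 3 = 78 \cdot 3 = 234$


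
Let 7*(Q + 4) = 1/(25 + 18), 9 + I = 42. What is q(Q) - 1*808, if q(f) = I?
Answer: -775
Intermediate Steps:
I = 33 (I = -9 + 42 = 33)
Q = -1203/301 (Q = -4 + 1/(7*(25 + 18)) = -4 + (⅐)/43 = -4 + (⅐)*(1/43) = -4 + 1/301 = -1203/301 ≈ -3.9967)
q(f) = 33
q(Q) - 1*808 = 33 - 1*808 = 33 - 808 = -775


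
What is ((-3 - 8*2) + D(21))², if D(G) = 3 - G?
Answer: 1369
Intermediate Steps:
((-3 - 8*2) + D(21))² = ((-3 - 8*2) + (3 - 1*21))² = ((-3 - 16) + (3 - 21))² = (-19 - 18)² = (-37)² = 1369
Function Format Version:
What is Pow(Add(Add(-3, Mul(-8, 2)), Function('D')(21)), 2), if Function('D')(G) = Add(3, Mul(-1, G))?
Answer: 1369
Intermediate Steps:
Pow(Add(Add(-3, Mul(-8, 2)), Function('D')(21)), 2) = Pow(Add(Add(-3, Mul(-8, 2)), Add(3, Mul(-1, 21))), 2) = Pow(Add(Add(-3, -16), Add(3, -21)), 2) = Pow(Add(-19, -18), 2) = Pow(-37, 2) = 1369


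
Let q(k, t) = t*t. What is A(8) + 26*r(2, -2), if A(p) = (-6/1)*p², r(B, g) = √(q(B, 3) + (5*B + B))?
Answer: -384 + 26*√21 ≈ -264.85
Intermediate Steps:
q(k, t) = t²
r(B, g) = √(9 + 6*B) (r(B, g) = √(3² + (5*B + B)) = √(9 + 6*B))
A(p) = -6*p² (A(p) = (-6*1)*p² = -6*p²)
A(8) + 26*r(2, -2) = -6*8² + 26*√(9 + 6*2) = -6*64 + 26*√(9 + 12) = -384 + 26*√21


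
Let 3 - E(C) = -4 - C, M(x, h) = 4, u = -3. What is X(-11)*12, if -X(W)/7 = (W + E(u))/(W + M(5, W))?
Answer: -84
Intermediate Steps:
E(C) = 7 + C (E(C) = 3 - (-4 - C) = 3 + (4 + C) = 7 + C)
X(W) = -7 (X(W) = -7*(W + (7 - 3))/(W + 4) = -7*(W + 4)/(4 + W) = -7*(4 + W)/(4 + W) = -7*1 = -7)
X(-11)*12 = -7*12 = -84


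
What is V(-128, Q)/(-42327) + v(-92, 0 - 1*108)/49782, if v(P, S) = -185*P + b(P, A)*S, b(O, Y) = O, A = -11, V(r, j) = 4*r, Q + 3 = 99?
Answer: 194409166/351187119 ≈ 0.55358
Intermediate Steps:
Q = 96 (Q = -3 + 99 = 96)
v(P, S) = -185*P + P*S
V(-128, Q)/(-42327) + v(-92, 0 - 1*108)/49782 = (4*(-128))/(-42327) - 92*(-185 + (0 - 1*108))/49782 = -512*(-1/42327) - 92*(-185 + (0 - 108))*(1/49782) = 512/42327 - 92*(-185 - 108)*(1/49782) = 512/42327 - 92*(-293)*(1/49782) = 512/42327 + 26956*(1/49782) = 512/42327 + 13478/24891 = 194409166/351187119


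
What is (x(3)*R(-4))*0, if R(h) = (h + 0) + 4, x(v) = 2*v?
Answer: 0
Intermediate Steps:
R(h) = 4 + h (R(h) = h + 4 = 4 + h)
(x(3)*R(-4))*0 = ((2*3)*(4 - 4))*0 = (6*0)*0 = 0*0 = 0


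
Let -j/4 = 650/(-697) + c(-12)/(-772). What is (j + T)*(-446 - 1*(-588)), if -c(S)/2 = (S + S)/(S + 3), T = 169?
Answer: 9896888090/403563 ≈ 24524.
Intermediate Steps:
c(S) = -4*S/(3 + S) (c(S) = -2*(S + S)/(S + 3) = -2*2*S/(3 + S) = -4*S/(3 + S))
j = 1494248/403563 (j = -4*(650/(-697) - 4*(-12)/(3 - 12)/(-772)) = -4*(650*(-1/697) - 4*(-12)/(-9)*(-1/772)) = -4*(-650/697 - 4*(-12)*(-⅑)*(-1/772)) = -4*(-650/697 - 16/3*(-1/772)) = -4*(-650/697 + 4/579) = -4*(-373562/403563) = 1494248/403563 ≈ 3.7026)
(j + T)*(-446 - 1*(-588)) = (1494248/403563 + 169)*(-446 - 1*(-588)) = 69696395*(-446 + 588)/403563 = (69696395/403563)*142 = 9896888090/403563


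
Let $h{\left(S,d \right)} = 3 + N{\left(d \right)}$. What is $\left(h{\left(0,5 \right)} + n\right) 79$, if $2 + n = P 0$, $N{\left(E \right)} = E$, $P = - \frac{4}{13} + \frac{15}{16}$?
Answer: $474$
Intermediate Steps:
$P = \frac{131}{208}$ ($P = \left(-4\right) \frac{1}{13} + 15 \cdot \frac{1}{16} = - \frac{4}{13} + \frac{15}{16} = \frac{131}{208} \approx 0.62981$)
$n = -2$ ($n = -2 + \frac{131}{208} \cdot 0 = -2 + 0 = -2$)
$h{\left(S,d \right)} = 3 + d$
$\left(h{\left(0,5 \right)} + n\right) 79 = \left(\left(3 + 5\right) - 2\right) 79 = \left(8 - 2\right) 79 = 6 \cdot 79 = 474$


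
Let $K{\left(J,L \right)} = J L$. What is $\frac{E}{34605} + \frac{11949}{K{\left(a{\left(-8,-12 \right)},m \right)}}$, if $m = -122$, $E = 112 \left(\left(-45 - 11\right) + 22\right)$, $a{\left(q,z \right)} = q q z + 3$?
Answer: $\frac{1290989}{71770770} \approx 0.017988$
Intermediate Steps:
$a{\left(q,z \right)} = 3 + z q^{2}$ ($a{\left(q,z \right)} = q^{2} z + 3 = z q^{2} + 3 = 3 + z q^{2}$)
$E = -3808$ ($E = 112 \left(-56 + 22\right) = 112 \left(-34\right) = -3808$)
$\frac{E}{34605} + \frac{11949}{K{\left(a{\left(-8,-12 \right)},m \right)}} = - \frac{3808}{34605} + \frac{11949}{\left(3 - 12 \left(-8\right)^{2}\right) \left(-122\right)} = \left(-3808\right) \frac{1}{34605} + \frac{11949}{\left(3 - 768\right) \left(-122\right)} = - \frac{3808}{34605} + \frac{11949}{\left(3 - 768\right) \left(-122\right)} = - \frac{3808}{34605} + \frac{11949}{\left(-765\right) \left(-122\right)} = - \frac{3808}{34605} + \frac{11949}{93330} = - \frac{3808}{34605} + 11949 \cdot \frac{1}{93330} = - \frac{3808}{34605} + \frac{3983}{31110} = \frac{1290989}{71770770}$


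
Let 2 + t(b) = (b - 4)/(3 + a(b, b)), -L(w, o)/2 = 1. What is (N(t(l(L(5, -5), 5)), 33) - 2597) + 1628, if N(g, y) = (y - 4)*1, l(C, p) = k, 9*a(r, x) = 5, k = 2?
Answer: -940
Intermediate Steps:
L(w, o) = -2 (L(w, o) = -2*1 = -2)
a(r, x) = 5/9 (a(r, x) = (1/9)*5 = 5/9)
l(C, p) = 2
t(b) = -25/8 + 9*b/32 (t(b) = -2 + (b - 4)/(3 + 5/9) = -2 + (-4 + b)/(32/9) = -2 + (-4 + b)*(9/32) = -2 + (-9/8 + 9*b/32) = -25/8 + 9*b/32)
N(g, y) = -4 + y (N(g, y) = (-4 + y)*1 = -4 + y)
(N(t(l(L(5, -5), 5)), 33) - 2597) + 1628 = ((-4 + 33) - 2597) + 1628 = (29 - 2597) + 1628 = -2568 + 1628 = -940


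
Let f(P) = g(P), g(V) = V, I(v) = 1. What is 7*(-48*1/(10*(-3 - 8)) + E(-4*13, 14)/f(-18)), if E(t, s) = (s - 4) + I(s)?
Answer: -1211/990 ≈ -1.2232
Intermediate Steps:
f(P) = P
E(t, s) = -3 + s (E(t, s) = (s - 4) + 1 = (-4 + s) + 1 = -3 + s)
7*(-48*1/(10*(-3 - 8)) + E(-4*13, 14)/f(-18)) = 7*(-48*1/(10*(-3 - 8)) + (-3 + 14)/(-18)) = 7*(-48/(10*(-11)) + 11*(-1/18)) = 7*(-48/(-110) - 11/18) = 7*(-48*(-1/110) - 11/18) = 7*(24/55 - 11/18) = 7*(-173/990) = -1211/990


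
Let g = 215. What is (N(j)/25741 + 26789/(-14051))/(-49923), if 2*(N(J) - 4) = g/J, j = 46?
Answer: 63432767975/1661197049372556 ≈ 3.8185e-5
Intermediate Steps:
N(J) = 4 + 215/(2*J) (N(J) = 4 + (215/J)/2 = 4 + 215/(2*J))
(N(j)/25741 + 26789/(-14051))/(-49923) = ((4 + (215/2)/46)/25741 + 26789/(-14051))/(-49923) = ((4 + (215/2)*(1/46))*(1/25741) + 26789*(-1/14051))*(-1/49923) = ((4 + 215/92)*(1/25741) - 26789/14051)*(-1/49923) = ((583/92)*(1/25741) - 26789/14051)*(-1/49923) = (583/2368172 - 26789/14051)*(-1/49923) = -63432767975/33275184772*(-1/49923) = 63432767975/1661197049372556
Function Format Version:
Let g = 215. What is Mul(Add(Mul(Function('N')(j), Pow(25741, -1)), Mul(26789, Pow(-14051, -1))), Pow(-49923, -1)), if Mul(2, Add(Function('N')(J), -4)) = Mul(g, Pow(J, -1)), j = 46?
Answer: Rational(63432767975, 1661197049372556) ≈ 3.8185e-5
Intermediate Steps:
Function('N')(J) = Add(4, Mul(Rational(215, 2), Pow(J, -1))) (Function('N')(J) = Add(4, Mul(Rational(1, 2), Mul(215, Pow(J, -1)))) = Add(4, Mul(Rational(215, 2), Pow(J, -1))))
Mul(Add(Mul(Function('N')(j), Pow(25741, -1)), Mul(26789, Pow(-14051, -1))), Pow(-49923, -1)) = Mul(Add(Mul(Add(4, Mul(Rational(215, 2), Pow(46, -1))), Pow(25741, -1)), Mul(26789, Pow(-14051, -1))), Pow(-49923, -1)) = Mul(Add(Mul(Add(4, Mul(Rational(215, 2), Rational(1, 46))), Rational(1, 25741)), Mul(26789, Rational(-1, 14051))), Rational(-1, 49923)) = Mul(Add(Mul(Add(4, Rational(215, 92)), Rational(1, 25741)), Rational(-26789, 14051)), Rational(-1, 49923)) = Mul(Add(Mul(Rational(583, 92), Rational(1, 25741)), Rational(-26789, 14051)), Rational(-1, 49923)) = Mul(Add(Rational(583, 2368172), Rational(-26789, 14051)), Rational(-1, 49923)) = Mul(Rational(-63432767975, 33275184772), Rational(-1, 49923)) = Rational(63432767975, 1661197049372556)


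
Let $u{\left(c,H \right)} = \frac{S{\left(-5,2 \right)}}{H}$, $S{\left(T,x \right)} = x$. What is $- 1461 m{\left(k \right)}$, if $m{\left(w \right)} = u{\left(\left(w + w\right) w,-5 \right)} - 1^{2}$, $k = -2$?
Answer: $\frac{10227}{5} \approx 2045.4$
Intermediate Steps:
$u{\left(c,H \right)} = \frac{2}{H}$
$m{\left(w \right)} = - \frac{7}{5}$ ($m{\left(w \right)} = \frac{2}{-5} - 1^{2} = 2 \left(- \frac{1}{5}\right) - 1 = - \frac{2}{5} - 1 = - \frac{7}{5}$)
$- 1461 m{\left(k \right)} = \left(-1461\right) \left(- \frac{7}{5}\right) = \frac{10227}{5}$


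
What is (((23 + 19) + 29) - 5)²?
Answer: 4356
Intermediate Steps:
(((23 + 19) + 29) - 5)² = ((42 + 29) - 5)² = (71 - 5)² = 66² = 4356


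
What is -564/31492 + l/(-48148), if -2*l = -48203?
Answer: -393079955/758138408 ≈ -0.51848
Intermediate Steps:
l = 48203/2 (l = -½*(-48203) = 48203/2 ≈ 24102.)
-564/31492 + l/(-48148) = -564/31492 + (48203/2)/(-48148) = -564*1/31492 + (48203/2)*(-1/48148) = -141/7873 - 48203/96296 = -393079955/758138408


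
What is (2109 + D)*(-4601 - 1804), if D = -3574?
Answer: 9383325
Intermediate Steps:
(2109 + D)*(-4601 - 1804) = (2109 - 3574)*(-4601 - 1804) = -1465*(-6405) = 9383325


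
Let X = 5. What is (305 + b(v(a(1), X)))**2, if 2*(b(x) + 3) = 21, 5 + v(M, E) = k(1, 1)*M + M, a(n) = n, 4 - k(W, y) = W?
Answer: 390625/4 ≈ 97656.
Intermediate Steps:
k(W, y) = 4 - W
v(M, E) = -5 + 4*M (v(M, E) = -5 + ((4 - 1*1)*M + M) = -5 + ((4 - 1)*M + M) = -5 + (3*M + M) = -5 + 4*M)
b(x) = 15/2 (b(x) = -3 + (1/2)*21 = -3 + 21/2 = 15/2)
(305 + b(v(a(1), X)))**2 = (305 + 15/2)**2 = (625/2)**2 = 390625/4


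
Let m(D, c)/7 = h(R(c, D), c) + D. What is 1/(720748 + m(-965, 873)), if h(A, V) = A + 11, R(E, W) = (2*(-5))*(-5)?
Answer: 1/714420 ≈ 1.3997e-6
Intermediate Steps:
R(E, W) = 50 (R(E, W) = -10*(-5) = 50)
h(A, V) = 11 + A
m(D, c) = 427 + 7*D (m(D, c) = 7*((11 + 50) + D) = 7*(61 + D) = 427 + 7*D)
1/(720748 + m(-965, 873)) = 1/(720748 + (427 + 7*(-965))) = 1/(720748 + (427 - 6755)) = 1/(720748 - 6328) = 1/714420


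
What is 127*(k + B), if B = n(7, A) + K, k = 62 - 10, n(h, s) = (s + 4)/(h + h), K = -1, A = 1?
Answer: 91313/14 ≈ 6522.4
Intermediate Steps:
n(h, s) = (4 + s)/(2*h) (n(h, s) = (4 + s)/((2*h)) = (4 + s)*(1/(2*h)) = (4 + s)/(2*h))
k = 52
B = -9/14 (B = (1/2)*(4 + 1)/7 - 1 = (1/2)*(1/7)*5 - 1 = 5/14 - 1 = -9/14 ≈ -0.64286)
127*(k + B) = 127*(52 - 9/14) = 127*(719/14) = 91313/14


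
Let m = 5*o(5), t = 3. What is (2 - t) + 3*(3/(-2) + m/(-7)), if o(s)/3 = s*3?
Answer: -1427/14 ≈ -101.93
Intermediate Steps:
o(s) = 9*s (o(s) = 3*(s*3) = 3*(3*s) = 9*s)
m = 225 (m = 5*(9*5) = 5*45 = 225)
(2 - t) + 3*(3/(-2) + m/(-7)) = (2 - 1*3) + 3*(3/(-2) + 225/(-7)) = (2 - 3) + 3*(3*(-1/2) + 225*(-1/7)) = -1 + 3*(-3/2 - 225/7) = -1 + 3*(-471/14) = -1 - 1413/14 = -1427/14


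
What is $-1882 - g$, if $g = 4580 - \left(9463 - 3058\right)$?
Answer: $-57$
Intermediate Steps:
$g = -1825$ ($g = 4580 - \left(9463 - 3058\right) = 4580 - 6405 = -1825$)
$-1882 - g = -1882 - -1825 = -1882 + 1825 = -57$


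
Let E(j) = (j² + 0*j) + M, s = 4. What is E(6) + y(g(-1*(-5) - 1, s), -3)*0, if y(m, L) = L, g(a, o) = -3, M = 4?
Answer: 40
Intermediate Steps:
E(j) = 4 + j² (E(j) = (j² + 0*j) + 4 = (j² + 0) + 4 = j² + 4 = 4 + j²)
E(6) + y(g(-1*(-5) - 1, s), -3)*0 = (4 + 6²) - 3*0 = (4 + 36) + 0 = 40 + 0 = 40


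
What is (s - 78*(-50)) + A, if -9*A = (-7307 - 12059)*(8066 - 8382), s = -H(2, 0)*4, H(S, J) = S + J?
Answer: -6084628/9 ≈ -6.7607e+5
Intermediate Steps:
H(S, J) = J + S
s = -8 (s = -(0 + 2)*4 = -1*2*4 = -2*4 = -8)
A = -6119656/9 (A = -(-7307 - 12059)*(8066 - 8382)/9 = -(-19366)*(-316)/9 = -1/9*6119656 = -6119656/9 ≈ -6.7996e+5)
(s - 78*(-50)) + A = (-8 - 78*(-50)) - 6119656/9 = (-8 + 3900) - 6119656/9 = 3892 - 6119656/9 = -6084628/9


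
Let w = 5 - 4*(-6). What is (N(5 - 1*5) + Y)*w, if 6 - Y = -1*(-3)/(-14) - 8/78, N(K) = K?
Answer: 100021/546 ≈ 183.19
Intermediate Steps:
w = 29 (w = 5 + 24 = 29)
Y = 3449/546 (Y = 6 - (-1*(-3)/(-14) - 8/78) = 6 - (3*(-1/14) - 8*1/78) = 6 - (-3/14 - 4/39) = 6 - 1*(-173/546) = 6 + 173/546 = 3449/546 ≈ 6.3168)
(N(5 - 1*5) + Y)*w = ((5 - 1*5) + 3449/546)*29 = ((5 - 5) + 3449/546)*29 = (0 + 3449/546)*29 = (3449/546)*29 = 100021/546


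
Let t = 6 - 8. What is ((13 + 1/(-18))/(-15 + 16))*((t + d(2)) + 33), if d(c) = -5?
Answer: 3029/9 ≈ 336.56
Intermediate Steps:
t = -2
((13 + 1/(-18))/(-15 + 16))*((t + d(2)) + 33) = ((13 + 1/(-18))/(-15 + 16))*((-2 - 5) + 33) = ((13 - 1/18)/1)*(-7 + 33) = ((233/18)*1)*26 = (233/18)*26 = 3029/9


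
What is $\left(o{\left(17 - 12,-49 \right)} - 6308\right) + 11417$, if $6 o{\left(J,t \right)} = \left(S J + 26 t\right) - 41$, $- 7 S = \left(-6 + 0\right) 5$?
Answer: $\frac{205523}{42} \approx 4893.4$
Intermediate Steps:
$S = \frac{30}{7}$ ($S = - \frac{\left(-6 + 0\right) 5}{7} = - \frac{\left(-6\right) 5}{7} = \left(- \frac{1}{7}\right) \left(-30\right) = \frac{30}{7} \approx 4.2857$)
$o{\left(J,t \right)} = - \frac{41}{6} + \frac{5 J}{7} + \frac{13 t}{3}$ ($o{\left(J,t \right)} = \frac{\left(\frac{30 J}{7} + 26 t\right) - 41}{6} = \frac{\left(26 t + \frac{30 J}{7}\right) - 41}{6} = \frac{-41 + 26 t + \frac{30 J}{7}}{6} = - \frac{41}{6} + \frac{5 J}{7} + \frac{13 t}{3}$)
$\left(o{\left(17 - 12,-49 \right)} - 6308\right) + 11417 = \left(\left(- \frac{41}{6} + \frac{5 \left(17 - 12\right)}{7} + \frac{13}{3} \left(-49\right)\right) - 6308\right) + 11417 = \left(\left(- \frac{41}{6} + \frac{5 \left(17 - 12\right)}{7} - \frac{637}{3}\right) - 6308\right) + 11417 = \left(\left(- \frac{41}{6} + \frac{5}{7} \cdot 5 - \frac{637}{3}\right) - 6308\right) + 11417 = \left(\left(- \frac{41}{6} + \frac{25}{7} - \frac{637}{3}\right) - 6308\right) + 11417 = \left(- \frac{9055}{42} - 6308\right) + 11417 = - \frac{273991}{42} + 11417 = \frac{205523}{42}$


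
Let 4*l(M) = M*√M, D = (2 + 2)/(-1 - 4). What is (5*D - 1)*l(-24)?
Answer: 60*I*√6 ≈ 146.97*I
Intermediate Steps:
D = -⅘ (D = 4/(-5) = 4*(-⅕) = -⅘ ≈ -0.80000)
l(M) = M^(3/2)/4 (l(M) = (M*√M)/4 = M^(3/2)/4)
(5*D - 1)*l(-24) = (5*(-⅘) - 1)*((-24)^(3/2)/4) = (-4 - 1)*((-48*I*√6)/4) = -(-60)*I*√6 = 60*I*√6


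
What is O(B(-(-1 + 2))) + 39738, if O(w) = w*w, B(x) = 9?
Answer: 39819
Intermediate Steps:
O(w) = w**2
O(B(-(-1 + 2))) + 39738 = 9**2 + 39738 = 81 + 39738 = 39819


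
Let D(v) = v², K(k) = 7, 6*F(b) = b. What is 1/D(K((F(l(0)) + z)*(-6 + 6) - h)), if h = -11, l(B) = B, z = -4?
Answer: 1/49 ≈ 0.020408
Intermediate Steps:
F(b) = b/6
1/D(K((F(l(0)) + z)*(-6 + 6) - h)) = 1/(7²) = 1/49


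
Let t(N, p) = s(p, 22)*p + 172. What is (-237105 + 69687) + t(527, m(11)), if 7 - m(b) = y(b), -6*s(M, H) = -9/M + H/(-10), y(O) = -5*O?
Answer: -5016653/30 ≈ -1.6722e+5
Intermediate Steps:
s(M, H) = H/60 + 3/(2*M) (s(M, H) = -(-9/M + H/(-10))/6 = -(-9/M + H*(-⅒))/6 = -(-9/M - H/10)/6 = H/60 + 3/(2*M))
m(b) = 7 + 5*b (m(b) = 7 - (-5)*b = 7 + 5*b)
t(N, p) = 347/2 + 11*p/30 (t(N, p) = ((90 + 22*p)/(60*p))*p + 172 = (3/2 + 11*p/30) + 172 = 347/2 + 11*p/30)
(-237105 + 69687) + t(527, m(11)) = (-237105 + 69687) + (347/2 + 11*(7 + 5*11)/30) = -167418 + (347/2 + 11*(7 + 55)/30) = -167418 + (347/2 + (11/30)*62) = -167418 + (347/2 + 341/15) = -167418 + 5887/30 = -5016653/30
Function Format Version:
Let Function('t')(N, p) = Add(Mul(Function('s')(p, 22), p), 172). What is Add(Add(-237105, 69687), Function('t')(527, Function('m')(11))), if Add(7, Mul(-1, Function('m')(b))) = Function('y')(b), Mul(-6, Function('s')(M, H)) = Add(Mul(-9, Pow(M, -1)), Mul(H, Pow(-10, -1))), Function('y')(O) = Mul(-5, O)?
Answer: Rational(-5016653, 30) ≈ -1.6722e+5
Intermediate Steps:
Function('s')(M, H) = Add(Mul(Rational(1, 60), H), Mul(Rational(3, 2), Pow(M, -1))) (Function('s')(M, H) = Mul(Rational(-1, 6), Add(Mul(-9, Pow(M, -1)), Mul(H, Pow(-10, -1)))) = Mul(Rational(-1, 6), Add(Mul(-9, Pow(M, -1)), Mul(H, Rational(-1, 10)))) = Mul(Rational(-1, 6), Add(Mul(-9, Pow(M, -1)), Mul(Rational(-1, 10), H))) = Add(Mul(Rational(1, 60), H), Mul(Rational(3, 2), Pow(M, -1))))
Function('m')(b) = Add(7, Mul(5, b)) (Function('m')(b) = Add(7, Mul(-1, Mul(-5, b))) = Add(7, Mul(5, b)))
Function('t')(N, p) = Add(Rational(347, 2), Mul(Rational(11, 30), p)) (Function('t')(N, p) = Add(Mul(Mul(Rational(1, 60), Pow(p, -1), Add(90, Mul(22, p))), p), 172) = Add(Add(Rational(3, 2), Mul(Rational(11, 30), p)), 172) = Add(Rational(347, 2), Mul(Rational(11, 30), p)))
Add(Add(-237105, 69687), Function('t')(527, Function('m')(11))) = Add(Add(-237105, 69687), Add(Rational(347, 2), Mul(Rational(11, 30), Add(7, Mul(5, 11))))) = Add(-167418, Add(Rational(347, 2), Mul(Rational(11, 30), Add(7, 55)))) = Add(-167418, Add(Rational(347, 2), Mul(Rational(11, 30), 62))) = Add(-167418, Add(Rational(347, 2), Rational(341, 15))) = Add(-167418, Rational(5887, 30)) = Rational(-5016653, 30)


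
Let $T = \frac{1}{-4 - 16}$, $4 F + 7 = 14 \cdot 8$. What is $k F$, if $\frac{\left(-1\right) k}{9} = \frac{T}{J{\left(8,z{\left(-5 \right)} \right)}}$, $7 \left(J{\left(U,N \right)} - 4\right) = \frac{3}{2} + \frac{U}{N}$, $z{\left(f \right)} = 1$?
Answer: $\frac{441}{200} \approx 2.205$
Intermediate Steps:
$F = \frac{105}{4}$ ($F = - \frac{7}{4} + \frac{14 \cdot 8}{4} = - \frac{7}{4} + \frac{1}{4} \cdot 112 = - \frac{7}{4} + 28 = \frac{105}{4} \approx 26.25$)
$J{\left(U,N \right)} = \frac{59}{14} + \frac{U}{7 N}$ ($J{\left(U,N \right)} = 4 + \frac{\frac{3}{2} + \frac{U}{N}}{7} = 4 + \left(\frac{3}{14} + \frac{U}{7 N}\right) = \frac{59}{14} + \frac{U}{7 N}$)
$T = - \frac{1}{20}$ ($T = \frac{1}{-20} = - \frac{1}{20} \approx -0.05$)
$k = \frac{21}{250}$ ($k = - 9 \left(- \frac{1}{20 \left(\frac{59}{14} + \frac{1}{7} \cdot 8 \cdot 1^{-1}\right)}\right) = - 9 \left(- \frac{1}{20 \left(\frac{59}{14} + \frac{1}{7} \cdot 8 \cdot 1\right)}\right) = - 9 \left(- \frac{1}{20 \left(\frac{59}{14} + \frac{8}{7}\right)}\right) = - 9 \left(- \frac{1}{20 \cdot \frac{75}{14}}\right) = - 9 \left(\left(- \frac{1}{20}\right) \frac{14}{75}\right) = \left(-9\right) \left(- \frac{7}{750}\right) = \frac{21}{250} \approx 0.084$)
$k F = \frac{21}{250} \cdot \frac{105}{4} = \frac{441}{200}$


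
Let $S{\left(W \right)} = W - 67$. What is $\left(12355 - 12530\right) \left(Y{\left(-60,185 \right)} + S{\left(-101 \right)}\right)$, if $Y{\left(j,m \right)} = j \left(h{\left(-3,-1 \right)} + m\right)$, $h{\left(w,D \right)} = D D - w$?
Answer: $2013900$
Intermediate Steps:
$S{\left(W \right)} = -67 + W$ ($S{\left(W \right)} = W - 67 = -67 + W$)
$h{\left(w,D \right)} = D^{2} - w$
$Y{\left(j,m \right)} = j \left(4 + m\right)$ ($Y{\left(j,m \right)} = j \left(\left(\left(-1\right)^{2} - -3\right) + m\right) = j \left(\left(1 + 3\right) + m\right) = j \left(4 + m\right)$)
$\left(12355 - 12530\right) \left(Y{\left(-60,185 \right)} + S{\left(-101 \right)}\right) = \left(12355 - 12530\right) \left(- 60 \left(4 + 185\right) - 168\right) = - 175 \left(\left(-60\right) 189 - 168\right) = - 175 \left(-11340 - 168\right) = \left(-175\right) \left(-11508\right) = 2013900$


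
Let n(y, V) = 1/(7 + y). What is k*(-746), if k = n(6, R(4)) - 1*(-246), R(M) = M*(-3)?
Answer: -2386454/13 ≈ -1.8357e+5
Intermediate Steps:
R(M) = -3*M
k = 3199/13 (k = 1/(7 + 6) - 1*(-246) = 1/13 + 246 = 3199/13 ≈ 246.08)
k*(-746) = (3199/13)*(-746) = -2386454/13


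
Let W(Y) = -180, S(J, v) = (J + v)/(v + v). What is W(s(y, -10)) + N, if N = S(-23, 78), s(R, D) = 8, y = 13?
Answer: -28025/156 ≈ -179.65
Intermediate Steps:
S(J, v) = (J + v)/(2*v) (S(J, v) = (J + v)/((2*v)) = (J + v)*(1/(2*v)) = (J + v)/(2*v))
N = 55/156 (N = (1/2)*(-23 + 78)/78 = (1/2)*(1/78)*55 = 55/156 ≈ 0.35256)
W(s(y, -10)) + N = -180 + 55/156 = -28025/156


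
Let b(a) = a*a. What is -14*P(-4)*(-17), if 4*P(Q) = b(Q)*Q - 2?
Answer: -3927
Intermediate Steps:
b(a) = a²
P(Q) = -½ + Q³/4 (P(Q) = (Q²*Q - 2)/4 = (Q³ - 2)/4 = (-2 + Q³)/4 = -½ + Q³/4)
-14*P(-4)*(-17) = -14*(-½ + (¼)*(-4)³)*(-17) = -14*(-½ + (¼)*(-64))*(-17) = -14*(-½ - 16)*(-17) = -14*(-33/2)*(-17) = 231*(-17) = -3927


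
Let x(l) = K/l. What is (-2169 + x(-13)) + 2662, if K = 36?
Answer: 6373/13 ≈ 490.23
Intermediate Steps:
x(l) = 36/l
(-2169 + x(-13)) + 2662 = (-2169 + 36/(-13)) + 2662 = (-2169 + 36*(-1/13)) + 2662 = (-2169 - 36/13) + 2662 = -28233/13 + 2662 = 6373/13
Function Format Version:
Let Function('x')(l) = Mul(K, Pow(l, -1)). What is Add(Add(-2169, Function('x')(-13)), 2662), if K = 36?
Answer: Rational(6373, 13) ≈ 490.23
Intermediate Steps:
Function('x')(l) = Mul(36, Pow(l, -1))
Add(Add(-2169, Function('x')(-13)), 2662) = Add(Add(-2169, Mul(36, Pow(-13, -1))), 2662) = Add(Add(-2169, Mul(36, Rational(-1, 13))), 2662) = Add(Add(-2169, Rational(-36, 13)), 2662) = Add(Rational(-28233, 13), 2662) = Rational(6373, 13)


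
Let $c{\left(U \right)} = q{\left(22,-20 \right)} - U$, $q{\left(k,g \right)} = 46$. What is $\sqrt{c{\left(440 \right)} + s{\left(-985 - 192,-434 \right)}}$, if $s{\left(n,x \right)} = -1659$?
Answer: $i \sqrt{2053} \approx 45.31 i$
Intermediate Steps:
$c{\left(U \right)} = 46 - U$
$\sqrt{c{\left(440 \right)} + s{\left(-985 - 192,-434 \right)}} = \sqrt{\left(46 - 440\right) - 1659} = \sqrt{-394 - 1659} = \sqrt{-2053} = i \sqrt{2053}$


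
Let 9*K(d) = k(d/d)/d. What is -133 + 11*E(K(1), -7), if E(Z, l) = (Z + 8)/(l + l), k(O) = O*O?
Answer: -17561/126 ≈ -139.37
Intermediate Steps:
k(O) = O²
K(d) = 1/(9*d) (K(d) = ((d/d)²/d)/9 = (1²/d)/9 = (1/d)/9 = 1/(9*d))
E(Z, l) = (8 + Z)/(2*l) (E(Z, l) = (8 + Z)/((2*l)) = (8 + Z)*(1/(2*l)) = (8 + Z)/(2*l))
-133 + 11*E(K(1), -7) = -133 + 11*((½)*(8 + (⅑)/1)/(-7)) = -133 + 11*((½)*(-⅐)*(8 + (⅑)*1)) = -133 + 11*((½)*(-⅐)*(8 + ⅑)) = -133 + 11*((½)*(-⅐)*(73/9)) = -133 + 11*(-73/126) = -133 - 803/126 = -17561/126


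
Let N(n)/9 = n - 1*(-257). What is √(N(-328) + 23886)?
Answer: 9*√287 ≈ 152.47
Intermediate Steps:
N(n) = 2313 + 9*n (N(n) = 9*(n - 1*(-257)) = 9*(n + 257) = 9*(257 + n) = 2313 + 9*n)
√(N(-328) + 23886) = √((2313 + 9*(-328)) + 23886) = √((2313 - 2952) + 23886) = √(-639 + 23886) = √23247 = 9*√287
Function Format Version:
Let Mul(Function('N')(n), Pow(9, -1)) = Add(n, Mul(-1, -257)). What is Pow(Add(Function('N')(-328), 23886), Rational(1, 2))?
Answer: Mul(9, Pow(287, Rational(1, 2))) ≈ 152.47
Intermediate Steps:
Function('N')(n) = Add(2313, Mul(9, n)) (Function('N')(n) = Mul(9, Add(n, Mul(-1, -257))) = Mul(9, Add(n, 257)) = Mul(9, Add(257, n)) = Add(2313, Mul(9, n)))
Pow(Add(Function('N')(-328), 23886), Rational(1, 2)) = Pow(Add(Add(2313, Mul(9, -328)), 23886), Rational(1, 2)) = Pow(Add(Add(2313, -2952), 23886), Rational(1, 2)) = Pow(Add(-639, 23886), Rational(1, 2)) = Pow(23247, Rational(1, 2)) = Mul(9, Pow(287, Rational(1, 2)))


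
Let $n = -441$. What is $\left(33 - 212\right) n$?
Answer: $78939$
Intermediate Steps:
$\left(33 - 212\right) n = \left(33 - 212\right) \left(-441\right) = \left(-179\right) \left(-441\right) = 78939$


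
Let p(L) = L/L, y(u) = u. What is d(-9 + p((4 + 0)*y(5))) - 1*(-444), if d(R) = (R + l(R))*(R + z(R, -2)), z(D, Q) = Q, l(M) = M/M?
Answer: 514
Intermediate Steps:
l(M) = 1
p(L) = 1
d(R) = (1 + R)*(-2 + R) (d(R) = (R + 1)*(R - 2) = (1 + R)*(-2 + R))
d(-9 + p((4 + 0)*y(5))) - 1*(-444) = (-2 + (-9 + 1)² - (-9 + 1)) - 1*(-444) = (-2 + (-8)² - 1*(-8)) + 444 = (-2 + 64 + 8) + 444 = 70 + 444 = 514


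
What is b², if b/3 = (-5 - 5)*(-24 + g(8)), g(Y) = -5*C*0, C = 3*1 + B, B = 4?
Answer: 518400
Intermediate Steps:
C = 7 (C = 3*1 + 4 = 3 + 4 = 7)
g(Y) = 0 (g(Y) = -5*7*0 = -35*0 = 0)
b = 720 (b = 3*((-5 - 5)*(-24 + 0)) = 3*(-10*(-24)) = 3*240 = 720)
b² = 720² = 518400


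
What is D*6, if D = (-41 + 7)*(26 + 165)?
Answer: -38964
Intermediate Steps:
D = -6494 (D = -34*191 = -6494)
D*6 = -6494*6 = -38964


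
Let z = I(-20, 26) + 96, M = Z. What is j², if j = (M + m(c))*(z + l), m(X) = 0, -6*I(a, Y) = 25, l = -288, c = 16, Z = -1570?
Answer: 853674363025/9 ≈ 9.4853e+10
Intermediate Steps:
M = -1570
I(a, Y) = -25/6 (I(a, Y) = -⅙*25 = -25/6)
z = 551/6 (z = -25/6 + 96 = 551/6 ≈ 91.833)
j = 923945/3 (j = (-1570 + 0)*(551/6 - 288) = -1570*(-1177/6) = 923945/3 ≈ 3.0798e+5)
j² = (923945/3)² = 853674363025/9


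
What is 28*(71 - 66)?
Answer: 140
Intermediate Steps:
28*(71 - 66) = 28*5 = 140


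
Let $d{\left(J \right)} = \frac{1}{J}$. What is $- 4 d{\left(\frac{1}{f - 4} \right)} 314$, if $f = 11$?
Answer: $-8792$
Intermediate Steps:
$- 4 d{\left(\frac{1}{f - 4} \right)} 314 = - 4 \frac{1}{\frac{1}{11 - 4}} \cdot 314 = - 4 \frac{1}{\frac{1}{7}} \cdot 314 = - 4 \cdot 7 \cdot 314 = \left(-4\right) 2198 = -8792$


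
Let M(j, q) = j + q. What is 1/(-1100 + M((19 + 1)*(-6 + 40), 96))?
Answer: -1/324 ≈ -0.0030864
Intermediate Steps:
1/(-1100 + M((19 + 1)*(-6 + 40), 96)) = 1/(-1100 + ((19 + 1)*(-6 + 40) + 96)) = 1/(-1100 + (20*34 + 96)) = 1/(-1100 + (680 + 96)) = 1/(-1100 + 776) = 1/(-324) = -1/324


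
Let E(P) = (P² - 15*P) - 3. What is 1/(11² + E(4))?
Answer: 1/74 ≈ 0.013514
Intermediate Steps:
E(P) = -3 + P² - 15*P
1/(11² + E(4)) = 1/(11² + (-3 + 4² - 15*4)) = 1/(121 + (-3 + 16 - 60)) = 1/(121 - 47) = 1/74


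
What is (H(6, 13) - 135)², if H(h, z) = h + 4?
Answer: 15625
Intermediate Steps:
H(h, z) = 4 + h
(H(6, 13) - 135)² = ((4 + 6) - 135)² = (10 - 135)² = (-125)² = 15625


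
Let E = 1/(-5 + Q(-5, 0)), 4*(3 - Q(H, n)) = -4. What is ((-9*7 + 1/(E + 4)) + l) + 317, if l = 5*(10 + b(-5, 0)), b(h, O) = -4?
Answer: 853/3 ≈ 284.33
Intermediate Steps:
Q(H, n) = 4 (Q(H, n) = 3 - ¼*(-4) = 3 + 1 = 4)
E = -1 (E = 1/(-5 + 4) = 1/(-1) = -1)
l = 30 (l = 5*(10 - 4) = 5*6 = 30)
((-9*7 + 1/(E + 4)) + l) + 317 = ((-9*7 + 1/(-1 + 4)) + 30) + 317 = ((-63 + 1/3) + 30) + 317 = ((-63 + ⅓) + 30) + 317 = (-188/3 + 30) + 317 = -98/3 + 317 = 853/3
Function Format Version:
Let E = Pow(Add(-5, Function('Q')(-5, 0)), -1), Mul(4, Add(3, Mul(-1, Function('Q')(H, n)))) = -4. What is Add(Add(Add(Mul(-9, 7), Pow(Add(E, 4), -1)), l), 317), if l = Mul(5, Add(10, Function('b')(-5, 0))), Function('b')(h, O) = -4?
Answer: Rational(853, 3) ≈ 284.33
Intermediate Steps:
Function('Q')(H, n) = 4 (Function('Q')(H, n) = Add(3, Mul(Rational(-1, 4), -4)) = Add(3, 1) = 4)
E = -1 (E = Pow(Add(-5, 4), -1) = Pow(-1, -1) = -1)
l = 30 (l = Mul(5, Add(10, -4)) = Mul(5, 6) = 30)
Add(Add(Add(Mul(-9, 7), Pow(Add(E, 4), -1)), l), 317) = Add(Add(Add(Mul(-9, 7), Pow(Add(-1, 4), -1)), 30), 317) = Add(Add(Add(-63, Pow(3, -1)), 30), 317) = Add(Add(Add(-63, Rational(1, 3)), 30), 317) = Add(Add(Rational(-188, 3), 30), 317) = Add(Rational(-98, 3), 317) = Rational(853, 3)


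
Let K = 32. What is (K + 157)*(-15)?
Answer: -2835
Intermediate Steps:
(K + 157)*(-15) = (32 + 157)*(-15) = 189*(-15) = -2835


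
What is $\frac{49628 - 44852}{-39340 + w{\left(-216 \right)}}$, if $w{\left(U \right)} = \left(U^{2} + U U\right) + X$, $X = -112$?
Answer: $\frac{1194}{13465} \approx 0.088674$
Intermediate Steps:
$w{\left(U \right)} = -112 + 2 U^{2}$ ($w{\left(U \right)} = \left(U^{2} + U U\right) - 112 = \left(U^{2} + U^{2}\right) - 112 = 2 U^{2} - 112 = -112 + 2 U^{2}$)
$\frac{49628 - 44852}{-39340 + w{\left(-216 \right)}} = \frac{49628 - 44852}{-39340 - \left(112 - 2 \left(-216\right)^{2}\right)} = \frac{4776}{-39340 + \left(-112 + 2 \cdot 46656\right)} = \frac{4776}{-39340 + \left(-112 + 93312\right)} = \frac{4776}{-39340 + 93200} = \frac{4776}{53860} = 4776 \cdot \frac{1}{53860} = \frac{1194}{13465}$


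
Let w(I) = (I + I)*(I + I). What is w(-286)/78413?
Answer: 327184/78413 ≈ 4.1726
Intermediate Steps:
w(I) = 4*I**2 (w(I) = (2*I)*(2*I) = 4*I**2)
w(-286)/78413 = (4*(-286)**2)/78413 = (4*81796)*(1/78413) = 327184*(1/78413) = 327184/78413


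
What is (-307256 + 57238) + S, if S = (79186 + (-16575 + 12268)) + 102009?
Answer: -73130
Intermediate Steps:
S = 176888 (S = (79186 - 4307) + 102009 = 74879 + 102009 = 176888)
(-307256 + 57238) + S = (-307256 + 57238) + 176888 = -250018 + 176888 = -73130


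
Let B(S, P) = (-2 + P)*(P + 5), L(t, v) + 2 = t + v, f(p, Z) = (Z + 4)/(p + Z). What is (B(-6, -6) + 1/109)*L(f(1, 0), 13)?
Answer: 13095/109 ≈ 120.14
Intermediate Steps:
f(p, Z) = (4 + Z)/(Z + p)
L(t, v) = -2 + t + v (L(t, v) = -2 + (t + v) = -2 + t + v)
B(S, P) = (-2 + P)*(5 + P)
(B(-6, -6) + 1/109)*L(f(1, 0), 13) = ((-10 + (-6)**2 + 3*(-6)) + 1/109)*(-2 + (4 + 0)/(0 + 1) + 13) = ((-10 + 36 - 18) + 1/109)*(-2 + 4/1 + 13) = (8 + 1/109)*(-2 + 1*4 + 13) = 873*(-2 + 4 + 13)/109 = (873/109)*15 = 13095/109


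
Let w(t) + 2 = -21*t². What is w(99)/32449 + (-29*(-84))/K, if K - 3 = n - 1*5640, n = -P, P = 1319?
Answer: -10207774/1525103 ≈ -6.6932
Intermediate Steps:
w(t) = -2 - 21*t²
n = -1319 (n = -1*1319 = -1319)
K = -6956 (K = 3 + (-1319 - 1*5640) = 3 + (-1319 - 5640) = 3 - 6959 = -6956)
w(99)/32449 + (-29*(-84))/K = (-2 - 21*99²)/32449 - 29*(-84)/(-6956) = (-2 - 21*9801)*(1/32449) + 2436*(-1/6956) = (-2 - 205821)*(1/32449) - 609/1739 = -205823*1/32449 - 609/1739 = -205823/32449 - 609/1739 = -10207774/1525103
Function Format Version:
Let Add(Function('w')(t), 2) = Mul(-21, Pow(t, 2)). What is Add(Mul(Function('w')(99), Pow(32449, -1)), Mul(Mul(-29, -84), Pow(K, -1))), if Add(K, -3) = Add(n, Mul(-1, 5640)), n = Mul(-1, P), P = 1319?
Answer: Rational(-10207774, 1525103) ≈ -6.6932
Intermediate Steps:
Function('w')(t) = Add(-2, Mul(-21, Pow(t, 2)))
n = -1319 (n = Mul(-1, 1319) = -1319)
K = -6956 (K = Add(3, Add(-1319, Mul(-1, 5640))) = Add(3, Add(-1319, -5640)) = Add(3, -6959) = -6956)
Add(Mul(Function('w')(99), Pow(32449, -1)), Mul(Mul(-29, -84), Pow(K, -1))) = Add(Mul(Add(-2, Mul(-21, Pow(99, 2))), Pow(32449, -1)), Mul(Mul(-29, -84), Pow(-6956, -1))) = Add(Mul(Add(-2, Mul(-21, 9801)), Rational(1, 32449)), Mul(2436, Rational(-1, 6956))) = Add(Mul(Add(-2, -205821), Rational(1, 32449)), Rational(-609, 1739)) = Add(Mul(-205823, Rational(1, 32449)), Rational(-609, 1739)) = Add(Rational(-205823, 32449), Rational(-609, 1739)) = Rational(-10207774, 1525103)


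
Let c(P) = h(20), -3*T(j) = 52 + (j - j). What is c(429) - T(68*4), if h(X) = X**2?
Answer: 1252/3 ≈ 417.33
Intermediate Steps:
T(j) = -52/3 (T(j) = -(52 + (j - j))/3 = -(52 + 0)/3 = -1/3*52 = -52/3)
c(P) = 400 (c(P) = 20**2 = 400)
c(429) - T(68*4) = 400 - 1*(-52/3) = 400 + 52/3 = 1252/3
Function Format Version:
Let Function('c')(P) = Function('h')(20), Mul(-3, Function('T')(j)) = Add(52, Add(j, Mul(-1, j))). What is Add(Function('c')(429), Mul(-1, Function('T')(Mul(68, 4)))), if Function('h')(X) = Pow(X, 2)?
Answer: Rational(1252, 3) ≈ 417.33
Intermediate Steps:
Function('T')(j) = Rational(-52, 3) (Function('T')(j) = Mul(Rational(-1, 3), Add(52, Add(j, Mul(-1, j)))) = Mul(Rational(-1, 3), Add(52, 0)) = Mul(Rational(-1, 3), 52) = Rational(-52, 3))
Function('c')(P) = 400 (Function('c')(P) = Pow(20, 2) = 400)
Add(Function('c')(429), Mul(-1, Function('T')(Mul(68, 4)))) = Add(400, Mul(-1, Rational(-52, 3))) = Add(400, Rational(52, 3)) = Rational(1252, 3)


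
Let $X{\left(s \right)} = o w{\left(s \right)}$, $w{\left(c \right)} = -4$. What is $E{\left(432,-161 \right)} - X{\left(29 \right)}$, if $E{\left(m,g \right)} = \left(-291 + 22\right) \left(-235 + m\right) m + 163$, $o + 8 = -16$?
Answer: $-22892909$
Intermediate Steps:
$o = -24$ ($o = -8 - 16 = -24$)
$E{\left(m,g \right)} = 163 + m \left(63215 - 269 m\right)$ ($E{\left(m,g \right)} = - 269 \left(-235 + m\right) m + 163 = \left(63215 - 269 m\right) m + 163 = m \left(63215 - 269 m\right) + 163 = 163 + m \left(63215 - 269 m\right)$)
$X{\left(s \right)} = 96$ ($X{\left(s \right)} = \left(-24\right) \left(-4\right) = 96$)
$E{\left(432,-161 \right)} - X{\left(29 \right)} = \left(163 - 269 \cdot 432^{2} + 63215 \cdot 432\right) - 96 = \left(163 - 50201856 + 27308880\right) - 96 = -22892813 - 96 = -22892909$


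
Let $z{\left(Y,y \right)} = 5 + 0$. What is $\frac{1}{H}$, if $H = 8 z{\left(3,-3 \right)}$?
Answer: $\frac{1}{40} \approx 0.025$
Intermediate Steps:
$z{\left(Y,y \right)} = 5$
$H = 40$ ($H = 8 \cdot 5 = 40$)
$\frac{1}{H} = \frac{1}{40}$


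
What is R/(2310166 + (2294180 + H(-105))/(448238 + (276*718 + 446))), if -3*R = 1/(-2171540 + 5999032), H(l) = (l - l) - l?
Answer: -161713/4289674457320862823 ≈ -3.7698e-14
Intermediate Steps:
H(l) = -l (H(l) = 0 - l = -l)
R = -1/11482476 (R = -1/(3*(-2171540 + 5999032)) = -⅓/3827492 = -⅓*1/3827492 = -1/11482476 ≈ -8.7089e-8)
R/(2310166 + (2294180 + H(-105))/(448238 + (276*718 + 446))) = -1/(11482476*(2310166 + (2294180 - 1*(-105))/(448238 + (276*718 + 446)))) = -1/(11482476*(2310166 + (2294180 + 105)/(448238 + (198168 + 446)))) = -1/(11482476*(2310166 + 2294285/(448238 + 198614))) = -1/(11482476*(2310166 + 2294285/646852)) = -1/(11482476*1494337791717/646852) = -1/11482476*646852/1494337791717 = -161713/4289674457320862823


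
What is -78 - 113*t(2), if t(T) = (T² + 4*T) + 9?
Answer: -2451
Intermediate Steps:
t(T) = 9 + T² + 4*T
-78 - 113*t(2) = -78 - 113*(9 + 2² + 4*2) = -78 - 113*(9 + 4 + 8) = -78 - 113*21 = -78 - 2373 = -2451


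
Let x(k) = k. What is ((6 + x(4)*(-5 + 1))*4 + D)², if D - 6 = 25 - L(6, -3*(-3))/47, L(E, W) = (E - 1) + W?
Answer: 190969/2209 ≈ 86.450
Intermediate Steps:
L(E, W) = -1 + E + W (L(E, W) = (-1 + E) + W = -1 + E + W)
D = 1443/47 (D = 6 + (25 - (-1 + 6 - 3*(-3))/47) = 6 + (25 - (-1 + 6 + 9)/47) = 6 + (25 - 14/47) = 6 + 1161/47 = 1443/47 ≈ 30.702)
((6 + x(4)*(-5 + 1))*4 + D)² = ((6 + 4*(-5 + 1))*4 + 1443/47)² = ((6 + 4*(-4))*4 + 1443/47)² = ((6 - 16)*4 + 1443/47)² = (-10*4 + 1443/47)² = (-40 + 1443/47)² = (-437/47)² = 190969/2209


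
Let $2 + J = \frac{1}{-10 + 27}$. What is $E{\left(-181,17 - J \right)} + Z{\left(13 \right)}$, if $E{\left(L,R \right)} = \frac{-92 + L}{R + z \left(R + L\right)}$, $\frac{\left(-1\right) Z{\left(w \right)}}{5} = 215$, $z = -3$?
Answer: $- \frac{9235666}{8587} \approx -1075.5$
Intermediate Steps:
$J = - \frac{33}{17}$ ($J = -2 + \frac{1}{-10 + 27} = -2 + \frac{1}{17} = - \frac{33}{17} \approx -1.9412$)
$Z{\left(w \right)} = -1075$ ($Z{\left(w \right)} = \left(-5\right) 215 = -1075$)
$E{\left(L,R \right)} = \frac{-92 + L}{- 3 L - 2 R}$ ($E{\left(L,R \right)} = \frac{-92 + L}{R - 3 \left(R + L\right)} = \frac{-92 + L}{R - 3 \left(L + R\right)} = \frac{-92 + L}{R - \left(3 L + 3 R\right)} = \frac{-92 + L}{- 3 L - 2 R}$)
$E{\left(-181,17 - J \right)} + Z{\left(13 \right)} = \frac{92 - -181}{2 \left(17 - - \frac{33}{17}\right) + 3 \left(-181\right)} - 1075 = \frac{92 + 181}{2 \left(17 + \frac{33}{17}\right) - 543} - 1075 = \frac{1}{2 \cdot \frac{322}{17} - 543} \cdot 273 - 1075 = \frac{1}{\frac{644}{17} - 543} \cdot 273 - 1075 = \frac{1}{- \frac{8587}{17}} \cdot 273 - 1075 = \left(- \frac{17}{8587}\right) 273 - 1075 = - \frac{4641}{8587} - 1075 = - \frac{9235666}{8587}$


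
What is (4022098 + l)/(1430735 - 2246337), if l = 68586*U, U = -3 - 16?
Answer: -1359482/407801 ≈ -3.3337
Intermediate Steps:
U = -19
l = -1303134 (l = 68586*(-19) = -1303134)
(4022098 + l)/(1430735 - 2246337) = (4022098 - 1303134)/(1430735 - 2246337) = 2718964/(-815602) = 2718964*(-1/815602) = -1359482/407801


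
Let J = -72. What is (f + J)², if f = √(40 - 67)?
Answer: 5157 - 432*I*√3 ≈ 5157.0 - 748.25*I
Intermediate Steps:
f = 3*I*√3 (f = √(-27) = 3*I*√3 ≈ 5.1962*I)
(f + J)² = (3*I*√3 - 72)² = (-72 + 3*I*√3)²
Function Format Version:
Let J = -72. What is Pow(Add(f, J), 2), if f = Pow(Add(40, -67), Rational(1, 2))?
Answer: Add(5157, Mul(-432, I, Pow(3, Rational(1, 2)))) ≈ Add(5157.0, Mul(-748.25, I))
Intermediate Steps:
f = Mul(3, I, Pow(3, Rational(1, 2))) (f = Pow(-27, Rational(1, 2)) = Mul(3, I, Pow(3, Rational(1, 2))) ≈ Mul(5.1962, I))
Pow(Add(f, J), 2) = Pow(Add(Mul(3, I, Pow(3, Rational(1, 2))), -72), 2) = Pow(Add(-72, Mul(3, I, Pow(3, Rational(1, 2)))), 2)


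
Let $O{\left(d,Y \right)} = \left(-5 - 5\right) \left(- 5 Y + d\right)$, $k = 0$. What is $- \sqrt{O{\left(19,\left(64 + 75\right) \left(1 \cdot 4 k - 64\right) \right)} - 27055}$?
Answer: $- i \sqrt{472045} \approx - 687.06 i$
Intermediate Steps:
$O{\left(d,Y \right)} = - 10 d + 50 Y$ ($O{\left(d,Y \right)} = - 10 \left(d - 5 Y\right) = - 10 d + 50 Y$)
$- \sqrt{O{\left(19,\left(64 + 75\right) \left(1 \cdot 4 k - 64\right) \right)} - 27055} = - \sqrt{\left(\left(-10\right) 19 + 50 \left(64 + 75\right) \left(1 \cdot 4 \cdot 0 - 64\right)\right) - 27055} = - \sqrt{\left(-190 + 50 \cdot 139 \left(4 \cdot 0 - 64\right)\right) - 27055} = - \sqrt{\left(-190 + 50 \cdot 139 \left(0 - 64\right)\right) - 27055} = - \sqrt{\left(-190 + 50 \cdot 139 \left(-64\right)\right) - 27055} = - \sqrt{\left(-190 + 50 \left(-8896\right)\right) - 27055} = - \sqrt{\left(-190 - 444800\right) - 27055} = - \sqrt{-444990 - 27055} = - \sqrt{-472045} = - i \sqrt{472045}$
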